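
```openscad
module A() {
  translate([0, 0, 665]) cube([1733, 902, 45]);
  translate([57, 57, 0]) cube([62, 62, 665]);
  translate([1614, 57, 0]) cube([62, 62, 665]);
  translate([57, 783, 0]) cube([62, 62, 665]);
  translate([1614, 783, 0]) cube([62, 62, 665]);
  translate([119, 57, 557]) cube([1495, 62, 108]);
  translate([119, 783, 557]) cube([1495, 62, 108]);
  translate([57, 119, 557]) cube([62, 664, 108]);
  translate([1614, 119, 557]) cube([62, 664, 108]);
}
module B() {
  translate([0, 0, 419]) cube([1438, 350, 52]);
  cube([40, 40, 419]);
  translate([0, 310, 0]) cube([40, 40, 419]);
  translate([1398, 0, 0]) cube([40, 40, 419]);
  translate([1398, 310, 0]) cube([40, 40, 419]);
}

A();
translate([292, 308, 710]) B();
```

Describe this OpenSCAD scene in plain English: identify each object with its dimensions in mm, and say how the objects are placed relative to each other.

A is a table with a 1733×902 mm rectangular top, 45 mm thick, top surface at z = 710 mm, supported by four 62×62 mm square legs, each inset 57 mm from the nearest pair of top edges, running from the floor. Four apron rails, 62 mm thick and 108 mm tall, run between adjacent legs with their top edges flush with the underside of the top and their outer faces flush with the legs' outer faces.

B is a long wooden bench with a 1438 mm (x) × 350 mm (y) seat, 52 mm thick, its top surface 471 mm above the floor. Four 40 mm square legs at the seat corners, flush with the edges, run from z = 0 to the seat underside.

The bench is on top of the table.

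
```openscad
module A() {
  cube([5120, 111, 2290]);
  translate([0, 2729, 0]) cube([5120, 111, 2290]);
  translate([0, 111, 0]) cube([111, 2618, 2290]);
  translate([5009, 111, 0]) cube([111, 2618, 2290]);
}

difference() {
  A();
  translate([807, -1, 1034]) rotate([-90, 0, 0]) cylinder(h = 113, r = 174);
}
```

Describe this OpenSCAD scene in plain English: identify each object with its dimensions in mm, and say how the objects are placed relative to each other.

A is a box-shaped house frame (walls only): outside footprint 5120×2840 mm, wall height 2290 mm, wall thickness 111 mm. The two y-facing walls run the full x-width; the two x-facing walls fit between the inner faces of the y-facing walls.

The house frame has a circular hole of radius 174 mm through its front wall, centred at (x = 807, z = 1034).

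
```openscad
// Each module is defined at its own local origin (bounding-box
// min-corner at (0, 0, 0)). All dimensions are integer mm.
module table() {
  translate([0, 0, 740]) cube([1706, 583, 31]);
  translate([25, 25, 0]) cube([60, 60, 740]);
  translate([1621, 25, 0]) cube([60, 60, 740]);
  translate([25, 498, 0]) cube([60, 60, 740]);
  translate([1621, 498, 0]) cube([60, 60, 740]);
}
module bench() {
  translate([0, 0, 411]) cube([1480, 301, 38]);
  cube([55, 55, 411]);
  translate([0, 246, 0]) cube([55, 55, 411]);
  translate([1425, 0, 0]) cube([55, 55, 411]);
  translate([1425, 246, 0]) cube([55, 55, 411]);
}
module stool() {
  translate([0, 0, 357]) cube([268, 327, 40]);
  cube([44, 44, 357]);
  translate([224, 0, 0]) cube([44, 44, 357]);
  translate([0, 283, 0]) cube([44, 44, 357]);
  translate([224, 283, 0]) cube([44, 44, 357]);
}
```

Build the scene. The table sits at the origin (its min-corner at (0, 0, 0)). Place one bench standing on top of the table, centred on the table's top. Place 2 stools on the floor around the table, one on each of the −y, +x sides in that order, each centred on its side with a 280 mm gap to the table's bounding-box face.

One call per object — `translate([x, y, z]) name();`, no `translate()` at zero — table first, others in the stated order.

table();
translate([113, 141, 771]) bench();
translate([719, -607, 0]) stool();
translate([1986, 128, 0]) stool();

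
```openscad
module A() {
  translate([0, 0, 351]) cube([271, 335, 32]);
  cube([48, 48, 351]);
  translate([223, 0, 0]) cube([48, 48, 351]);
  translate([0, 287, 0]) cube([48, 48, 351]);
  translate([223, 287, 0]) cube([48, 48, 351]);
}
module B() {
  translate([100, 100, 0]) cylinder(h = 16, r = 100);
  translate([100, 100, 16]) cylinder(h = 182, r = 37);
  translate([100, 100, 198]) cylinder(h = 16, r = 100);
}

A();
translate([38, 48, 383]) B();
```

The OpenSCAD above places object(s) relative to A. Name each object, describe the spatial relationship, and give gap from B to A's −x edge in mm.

A is a stool. B is a spool. The spool is on top of the stool. The gap from the spool to the stool's −x edge is 38 mm.

The spool's min-x is at 38; the stool's min-x is 0; gap = 38 mm.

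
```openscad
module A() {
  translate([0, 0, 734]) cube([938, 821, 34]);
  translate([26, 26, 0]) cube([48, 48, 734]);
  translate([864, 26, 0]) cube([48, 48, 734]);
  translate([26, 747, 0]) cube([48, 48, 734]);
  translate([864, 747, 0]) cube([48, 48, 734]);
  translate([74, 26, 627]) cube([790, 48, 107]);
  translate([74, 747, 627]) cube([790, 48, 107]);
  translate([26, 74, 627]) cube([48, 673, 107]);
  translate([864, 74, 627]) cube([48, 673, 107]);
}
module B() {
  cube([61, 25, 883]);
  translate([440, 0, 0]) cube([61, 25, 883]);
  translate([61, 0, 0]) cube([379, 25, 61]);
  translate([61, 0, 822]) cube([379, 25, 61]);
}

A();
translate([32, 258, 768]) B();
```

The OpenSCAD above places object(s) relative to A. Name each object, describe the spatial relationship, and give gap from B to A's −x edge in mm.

A is a table. B is a picture frame. The picture frame is on top of the table. The gap from the picture frame to the table's −x edge is 32 mm.

The picture frame's min-x is at 32; the table's min-x is 0; gap = 32 mm.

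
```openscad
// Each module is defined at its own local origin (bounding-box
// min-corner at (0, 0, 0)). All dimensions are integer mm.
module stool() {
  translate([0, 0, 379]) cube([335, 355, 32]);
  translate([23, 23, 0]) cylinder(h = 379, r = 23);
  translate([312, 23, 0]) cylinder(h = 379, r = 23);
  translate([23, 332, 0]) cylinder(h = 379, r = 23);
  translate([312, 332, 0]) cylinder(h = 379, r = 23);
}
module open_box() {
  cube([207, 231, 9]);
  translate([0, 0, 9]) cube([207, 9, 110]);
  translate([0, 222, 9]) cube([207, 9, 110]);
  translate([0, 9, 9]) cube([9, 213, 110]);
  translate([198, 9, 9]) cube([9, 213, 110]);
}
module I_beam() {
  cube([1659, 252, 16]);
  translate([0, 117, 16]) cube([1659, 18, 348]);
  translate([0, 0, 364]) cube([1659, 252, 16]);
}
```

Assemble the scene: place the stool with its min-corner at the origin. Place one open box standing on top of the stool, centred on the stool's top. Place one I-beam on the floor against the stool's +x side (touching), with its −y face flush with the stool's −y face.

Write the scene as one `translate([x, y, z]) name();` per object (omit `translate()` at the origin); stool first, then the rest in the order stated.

stool();
translate([64, 62, 411]) open_box();
translate([335, 0, 0]) I_beam();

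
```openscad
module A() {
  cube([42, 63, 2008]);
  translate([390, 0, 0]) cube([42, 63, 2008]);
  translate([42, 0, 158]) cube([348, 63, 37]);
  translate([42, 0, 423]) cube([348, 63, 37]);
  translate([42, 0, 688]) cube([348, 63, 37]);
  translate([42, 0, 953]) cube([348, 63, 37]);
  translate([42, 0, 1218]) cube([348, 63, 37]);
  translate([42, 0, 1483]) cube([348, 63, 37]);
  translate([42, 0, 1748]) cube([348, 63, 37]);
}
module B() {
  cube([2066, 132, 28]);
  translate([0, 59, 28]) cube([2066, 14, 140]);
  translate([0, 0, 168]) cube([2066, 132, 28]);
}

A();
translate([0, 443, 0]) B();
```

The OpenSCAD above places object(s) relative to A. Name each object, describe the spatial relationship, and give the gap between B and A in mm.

A is a ladder. B is an I-beam. The I-beam is on the floor beside the ladder on its +y side. The gap between the I-beam and the ladder is 380 mm.

The I-beam's nearest face is 380 mm from the ladder's +y face.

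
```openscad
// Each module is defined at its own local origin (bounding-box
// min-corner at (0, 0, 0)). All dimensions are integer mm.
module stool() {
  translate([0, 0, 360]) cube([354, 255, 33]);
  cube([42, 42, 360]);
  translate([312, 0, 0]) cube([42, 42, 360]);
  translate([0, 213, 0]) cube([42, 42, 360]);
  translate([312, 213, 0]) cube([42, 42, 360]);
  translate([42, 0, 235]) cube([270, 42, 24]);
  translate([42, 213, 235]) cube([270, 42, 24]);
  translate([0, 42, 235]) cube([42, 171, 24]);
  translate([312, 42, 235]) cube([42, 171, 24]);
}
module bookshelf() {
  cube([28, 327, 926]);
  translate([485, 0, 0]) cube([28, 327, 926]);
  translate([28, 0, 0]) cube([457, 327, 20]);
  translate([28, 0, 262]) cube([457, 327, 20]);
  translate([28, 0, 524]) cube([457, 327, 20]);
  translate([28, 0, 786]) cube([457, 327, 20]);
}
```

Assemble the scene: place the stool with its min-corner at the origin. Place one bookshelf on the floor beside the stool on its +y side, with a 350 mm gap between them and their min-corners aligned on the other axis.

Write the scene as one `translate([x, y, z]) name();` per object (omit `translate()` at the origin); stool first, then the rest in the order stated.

stool();
translate([0, 605, 0]) bookshelf();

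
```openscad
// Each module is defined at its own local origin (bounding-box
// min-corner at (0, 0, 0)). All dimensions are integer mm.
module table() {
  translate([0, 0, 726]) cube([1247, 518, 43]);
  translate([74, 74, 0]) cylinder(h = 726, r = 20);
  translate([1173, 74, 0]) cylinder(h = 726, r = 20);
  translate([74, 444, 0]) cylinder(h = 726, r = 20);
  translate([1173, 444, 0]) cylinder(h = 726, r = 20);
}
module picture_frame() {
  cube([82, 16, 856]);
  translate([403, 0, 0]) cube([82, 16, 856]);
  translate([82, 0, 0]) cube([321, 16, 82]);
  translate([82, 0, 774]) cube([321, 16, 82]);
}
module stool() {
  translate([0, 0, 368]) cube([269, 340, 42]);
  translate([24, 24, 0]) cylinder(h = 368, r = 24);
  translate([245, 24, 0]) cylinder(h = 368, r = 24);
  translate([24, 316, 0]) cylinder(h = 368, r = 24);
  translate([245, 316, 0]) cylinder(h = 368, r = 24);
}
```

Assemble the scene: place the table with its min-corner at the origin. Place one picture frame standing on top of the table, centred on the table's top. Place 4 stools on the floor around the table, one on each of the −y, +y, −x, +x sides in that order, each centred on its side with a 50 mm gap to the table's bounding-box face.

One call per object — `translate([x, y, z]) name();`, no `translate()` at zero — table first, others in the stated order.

table();
translate([381, 251, 769]) picture_frame();
translate([489, -390, 0]) stool();
translate([489, 568, 0]) stool();
translate([-319, 89, 0]) stool();
translate([1297, 89, 0]) stool();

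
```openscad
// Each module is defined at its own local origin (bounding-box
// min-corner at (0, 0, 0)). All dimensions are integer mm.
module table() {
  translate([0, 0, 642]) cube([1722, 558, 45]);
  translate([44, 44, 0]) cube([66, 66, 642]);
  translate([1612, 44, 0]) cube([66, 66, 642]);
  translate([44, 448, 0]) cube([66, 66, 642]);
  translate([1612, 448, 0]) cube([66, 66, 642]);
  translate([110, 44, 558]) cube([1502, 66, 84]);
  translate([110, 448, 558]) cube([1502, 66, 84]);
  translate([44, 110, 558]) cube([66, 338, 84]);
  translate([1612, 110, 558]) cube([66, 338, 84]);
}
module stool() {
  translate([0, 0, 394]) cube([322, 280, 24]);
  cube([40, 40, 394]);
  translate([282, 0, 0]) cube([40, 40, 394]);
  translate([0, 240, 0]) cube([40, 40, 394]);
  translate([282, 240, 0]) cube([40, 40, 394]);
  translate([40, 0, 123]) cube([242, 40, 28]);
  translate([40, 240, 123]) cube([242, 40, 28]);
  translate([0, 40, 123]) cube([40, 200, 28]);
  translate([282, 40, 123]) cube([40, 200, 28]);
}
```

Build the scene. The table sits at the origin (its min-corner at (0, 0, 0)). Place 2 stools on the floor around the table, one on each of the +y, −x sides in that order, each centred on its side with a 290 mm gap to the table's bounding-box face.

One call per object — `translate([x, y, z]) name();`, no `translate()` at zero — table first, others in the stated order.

table();
translate([700, 848, 0]) stool();
translate([-612, 139, 0]) stool();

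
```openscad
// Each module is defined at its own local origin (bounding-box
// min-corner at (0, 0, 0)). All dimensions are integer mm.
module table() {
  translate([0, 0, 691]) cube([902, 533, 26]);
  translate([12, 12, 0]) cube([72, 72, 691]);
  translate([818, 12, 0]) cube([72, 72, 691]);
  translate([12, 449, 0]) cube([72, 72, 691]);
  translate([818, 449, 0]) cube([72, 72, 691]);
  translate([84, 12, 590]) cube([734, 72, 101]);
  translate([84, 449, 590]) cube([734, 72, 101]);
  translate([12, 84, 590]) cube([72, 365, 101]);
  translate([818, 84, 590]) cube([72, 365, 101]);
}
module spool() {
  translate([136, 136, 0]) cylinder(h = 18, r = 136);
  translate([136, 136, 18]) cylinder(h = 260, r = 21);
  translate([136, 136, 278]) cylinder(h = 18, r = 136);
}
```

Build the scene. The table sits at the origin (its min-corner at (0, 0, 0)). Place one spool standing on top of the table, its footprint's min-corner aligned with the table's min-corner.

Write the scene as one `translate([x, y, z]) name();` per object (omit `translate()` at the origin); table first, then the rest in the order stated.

table();
translate([0, 0, 717]) spool();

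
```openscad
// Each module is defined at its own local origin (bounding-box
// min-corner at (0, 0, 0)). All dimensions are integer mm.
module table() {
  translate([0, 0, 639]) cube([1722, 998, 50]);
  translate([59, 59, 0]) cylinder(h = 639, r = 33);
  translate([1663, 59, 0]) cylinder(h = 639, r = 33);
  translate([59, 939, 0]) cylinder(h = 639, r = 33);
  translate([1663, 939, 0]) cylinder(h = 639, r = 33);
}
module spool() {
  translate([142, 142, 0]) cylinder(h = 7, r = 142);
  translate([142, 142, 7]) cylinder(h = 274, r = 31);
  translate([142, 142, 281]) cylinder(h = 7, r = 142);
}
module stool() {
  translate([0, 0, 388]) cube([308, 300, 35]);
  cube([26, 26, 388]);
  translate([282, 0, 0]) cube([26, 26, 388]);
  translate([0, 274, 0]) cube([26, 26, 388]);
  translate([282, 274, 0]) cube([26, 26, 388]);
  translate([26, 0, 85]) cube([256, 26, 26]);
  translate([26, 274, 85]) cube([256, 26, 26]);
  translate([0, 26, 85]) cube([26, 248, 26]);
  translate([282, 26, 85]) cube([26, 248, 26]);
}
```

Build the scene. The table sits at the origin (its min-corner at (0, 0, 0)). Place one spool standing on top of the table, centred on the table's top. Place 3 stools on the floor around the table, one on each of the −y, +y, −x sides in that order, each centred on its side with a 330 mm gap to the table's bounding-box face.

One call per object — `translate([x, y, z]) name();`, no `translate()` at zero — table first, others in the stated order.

table();
translate([719, 357, 689]) spool();
translate([707, -630, 0]) stool();
translate([707, 1328, 0]) stool();
translate([-638, 349, 0]) stool();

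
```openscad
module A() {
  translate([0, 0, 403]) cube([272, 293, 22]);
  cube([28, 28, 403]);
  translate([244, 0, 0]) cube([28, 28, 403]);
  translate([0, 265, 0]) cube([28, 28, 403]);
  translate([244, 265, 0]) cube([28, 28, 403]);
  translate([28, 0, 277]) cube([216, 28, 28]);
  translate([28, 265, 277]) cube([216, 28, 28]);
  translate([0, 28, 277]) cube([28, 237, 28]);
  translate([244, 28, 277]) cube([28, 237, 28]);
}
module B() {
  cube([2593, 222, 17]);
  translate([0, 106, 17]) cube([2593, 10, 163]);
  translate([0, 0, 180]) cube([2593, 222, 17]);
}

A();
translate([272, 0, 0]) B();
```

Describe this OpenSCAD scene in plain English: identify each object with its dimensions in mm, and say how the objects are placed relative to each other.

A is a four-legged stool. The seat is 272×293 mm, 22 mm thick, top at z = 425 mm. It stands on four square legs, each 28×28 mm in cross-section, from z = 0 to the seat underside, each flush with a corner of the seat. Four stretchers, 28 mm wide and 28 mm tall, connect adjacent legs with their undersides at z = 277 mm, each running between the inner faces of the legs it joins and aligned with the legs' outer faces on the other axis.

B is an I-beam lying along x, 2593 mm long. Overall section height 197 mm. Two flanges 222 mm wide (y) and 17 mm thick, one on the floor and one at the top; a web 10 mm thick runs between them, centred on the flange width.

The I-beam is against the stool's +x side, with their −y faces flush.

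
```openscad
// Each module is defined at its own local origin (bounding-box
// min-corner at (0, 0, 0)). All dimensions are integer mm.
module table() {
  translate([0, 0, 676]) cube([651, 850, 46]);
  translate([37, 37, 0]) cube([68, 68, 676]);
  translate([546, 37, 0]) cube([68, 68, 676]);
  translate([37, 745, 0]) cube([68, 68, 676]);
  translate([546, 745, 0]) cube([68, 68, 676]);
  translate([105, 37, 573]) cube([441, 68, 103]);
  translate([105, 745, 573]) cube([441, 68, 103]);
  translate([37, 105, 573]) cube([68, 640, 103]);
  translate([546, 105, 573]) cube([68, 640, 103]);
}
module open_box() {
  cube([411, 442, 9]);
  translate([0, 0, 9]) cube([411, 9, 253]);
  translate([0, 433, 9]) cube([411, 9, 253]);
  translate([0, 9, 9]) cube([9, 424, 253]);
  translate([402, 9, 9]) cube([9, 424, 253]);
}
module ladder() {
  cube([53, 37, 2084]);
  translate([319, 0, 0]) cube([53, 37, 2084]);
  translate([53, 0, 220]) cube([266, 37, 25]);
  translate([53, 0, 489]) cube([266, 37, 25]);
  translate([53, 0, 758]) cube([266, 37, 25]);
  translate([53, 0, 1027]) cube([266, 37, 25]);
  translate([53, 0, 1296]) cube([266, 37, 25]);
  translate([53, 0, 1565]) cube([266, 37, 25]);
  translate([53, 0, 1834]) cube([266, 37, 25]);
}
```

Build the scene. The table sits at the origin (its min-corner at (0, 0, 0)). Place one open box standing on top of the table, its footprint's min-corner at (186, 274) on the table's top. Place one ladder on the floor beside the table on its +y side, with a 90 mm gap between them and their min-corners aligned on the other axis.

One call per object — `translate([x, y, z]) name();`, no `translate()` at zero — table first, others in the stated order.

table();
translate([186, 274, 722]) open_box();
translate([0, 940, 0]) ladder();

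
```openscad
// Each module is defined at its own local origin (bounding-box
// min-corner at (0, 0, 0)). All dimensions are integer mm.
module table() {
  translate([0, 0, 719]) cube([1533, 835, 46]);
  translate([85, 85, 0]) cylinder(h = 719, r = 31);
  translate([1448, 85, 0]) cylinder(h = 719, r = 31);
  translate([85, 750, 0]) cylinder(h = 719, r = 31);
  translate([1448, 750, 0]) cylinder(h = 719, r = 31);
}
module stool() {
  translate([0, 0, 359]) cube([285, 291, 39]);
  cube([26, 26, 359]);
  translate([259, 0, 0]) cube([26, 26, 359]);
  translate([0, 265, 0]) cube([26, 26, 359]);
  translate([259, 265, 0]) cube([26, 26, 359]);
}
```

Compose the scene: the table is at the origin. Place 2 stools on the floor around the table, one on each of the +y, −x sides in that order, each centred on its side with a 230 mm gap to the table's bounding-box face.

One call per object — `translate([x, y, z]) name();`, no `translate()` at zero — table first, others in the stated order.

table();
translate([624, 1065, 0]) stool();
translate([-515, 272, 0]) stool();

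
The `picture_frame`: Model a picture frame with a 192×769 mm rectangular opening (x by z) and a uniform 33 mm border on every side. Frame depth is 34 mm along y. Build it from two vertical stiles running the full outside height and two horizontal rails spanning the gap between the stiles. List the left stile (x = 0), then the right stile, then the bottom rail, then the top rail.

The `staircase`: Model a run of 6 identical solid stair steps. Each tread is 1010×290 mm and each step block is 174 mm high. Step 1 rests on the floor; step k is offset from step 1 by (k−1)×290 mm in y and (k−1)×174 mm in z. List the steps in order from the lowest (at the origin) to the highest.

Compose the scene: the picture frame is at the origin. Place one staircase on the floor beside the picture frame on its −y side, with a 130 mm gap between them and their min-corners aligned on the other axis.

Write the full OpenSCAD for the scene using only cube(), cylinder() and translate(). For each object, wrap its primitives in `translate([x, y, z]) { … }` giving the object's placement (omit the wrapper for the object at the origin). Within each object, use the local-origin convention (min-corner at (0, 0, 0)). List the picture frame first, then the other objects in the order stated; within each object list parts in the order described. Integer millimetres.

cube([33, 34, 835]);
translate([225, 0, 0]) cube([33, 34, 835]);
translate([33, 0, 0]) cube([192, 34, 33]);
translate([33, 0, 802]) cube([192, 34, 33]);
translate([0, -1870, 0]) {
  cube([1010, 290, 174]);
  translate([0, 290, 174]) cube([1010, 290, 174]);
  translate([0, 580, 348]) cube([1010, 290, 174]);
  translate([0, 870, 522]) cube([1010, 290, 174]);
  translate([0, 1160, 696]) cube([1010, 290, 174]);
  translate([0, 1450, 870]) cube([1010, 290, 174]);
}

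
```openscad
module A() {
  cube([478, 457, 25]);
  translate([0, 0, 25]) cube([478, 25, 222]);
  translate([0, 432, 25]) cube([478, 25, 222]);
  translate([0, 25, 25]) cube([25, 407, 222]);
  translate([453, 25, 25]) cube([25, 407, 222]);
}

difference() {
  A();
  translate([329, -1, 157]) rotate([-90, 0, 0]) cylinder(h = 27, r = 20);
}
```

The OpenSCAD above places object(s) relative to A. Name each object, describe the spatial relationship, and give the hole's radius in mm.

The subtracted cylinder has r = 20 mm.

A is an open box. The open box has a circular hole through its front wall. The hole's radius is 20 mm.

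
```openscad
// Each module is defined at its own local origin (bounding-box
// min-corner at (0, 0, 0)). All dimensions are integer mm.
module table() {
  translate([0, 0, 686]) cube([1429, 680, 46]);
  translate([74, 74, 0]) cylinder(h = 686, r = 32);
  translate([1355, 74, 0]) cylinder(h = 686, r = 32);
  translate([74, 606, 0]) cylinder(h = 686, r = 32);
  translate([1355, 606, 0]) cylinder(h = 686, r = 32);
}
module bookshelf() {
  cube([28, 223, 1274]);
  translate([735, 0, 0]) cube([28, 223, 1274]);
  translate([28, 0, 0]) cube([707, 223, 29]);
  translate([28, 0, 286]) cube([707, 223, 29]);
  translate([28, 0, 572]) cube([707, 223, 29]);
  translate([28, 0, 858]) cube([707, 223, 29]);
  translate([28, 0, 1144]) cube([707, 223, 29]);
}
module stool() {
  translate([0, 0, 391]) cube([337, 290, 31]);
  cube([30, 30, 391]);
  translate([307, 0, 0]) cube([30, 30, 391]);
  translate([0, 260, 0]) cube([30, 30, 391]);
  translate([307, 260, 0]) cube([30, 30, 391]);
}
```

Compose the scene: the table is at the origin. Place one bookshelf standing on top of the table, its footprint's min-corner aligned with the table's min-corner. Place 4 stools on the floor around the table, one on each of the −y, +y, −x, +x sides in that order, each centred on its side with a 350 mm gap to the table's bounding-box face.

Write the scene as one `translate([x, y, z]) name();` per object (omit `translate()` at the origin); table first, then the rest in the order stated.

table();
translate([0, 0, 732]) bookshelf();
translate([546, -640, 0]) stool();
translate([546, 1030, 0]) stool();
translate([-687, 195, 0]) stool();
translate([1779, 195, 0]) stool();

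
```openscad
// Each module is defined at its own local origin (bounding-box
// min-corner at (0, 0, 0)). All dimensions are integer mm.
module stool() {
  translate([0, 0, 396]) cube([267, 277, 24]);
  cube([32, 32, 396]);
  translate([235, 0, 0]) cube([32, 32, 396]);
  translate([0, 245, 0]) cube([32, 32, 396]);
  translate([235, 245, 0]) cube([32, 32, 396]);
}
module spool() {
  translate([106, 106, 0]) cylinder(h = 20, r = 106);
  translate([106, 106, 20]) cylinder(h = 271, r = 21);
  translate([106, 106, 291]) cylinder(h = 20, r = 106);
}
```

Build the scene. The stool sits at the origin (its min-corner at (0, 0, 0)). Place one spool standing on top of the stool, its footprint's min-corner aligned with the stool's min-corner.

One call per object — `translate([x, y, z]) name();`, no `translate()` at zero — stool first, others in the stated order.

stool();
translate([0, 0, 420]) spool();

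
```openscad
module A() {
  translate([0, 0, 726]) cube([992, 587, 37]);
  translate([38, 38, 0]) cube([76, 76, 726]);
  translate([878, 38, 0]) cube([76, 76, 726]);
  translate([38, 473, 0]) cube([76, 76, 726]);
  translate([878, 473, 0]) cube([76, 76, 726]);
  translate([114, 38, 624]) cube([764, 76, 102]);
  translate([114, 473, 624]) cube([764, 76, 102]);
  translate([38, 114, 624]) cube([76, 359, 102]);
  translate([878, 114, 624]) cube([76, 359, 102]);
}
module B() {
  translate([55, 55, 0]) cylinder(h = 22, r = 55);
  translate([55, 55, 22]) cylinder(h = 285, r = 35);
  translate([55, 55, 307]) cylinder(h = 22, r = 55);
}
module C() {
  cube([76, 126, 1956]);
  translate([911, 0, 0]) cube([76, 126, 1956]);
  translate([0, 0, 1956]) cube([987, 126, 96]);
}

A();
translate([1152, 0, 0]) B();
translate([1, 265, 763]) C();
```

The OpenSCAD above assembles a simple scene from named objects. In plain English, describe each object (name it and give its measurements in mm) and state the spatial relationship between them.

A is a table with a 992×587 mm rectangular top, 37 mm thick, top surface at z = 763 mm, supported by four 76×76 mm square legs, each inset 38 mm from the nearest pair of top edges, running from the floor. Four apron rails, 76 mm thick and 102 mm tall, run between adjacent legs with their top edges flush with the underside of the top and their outer faces flush with the legs' outer faces.

B is a spool: two coaxial disc flanges of radius 55 mm and thickness 22 mm, joined by a core cylinder of radius 35 mm and height 285 mm. The lower flange rests on z = 0 and the three cylinders share a vertical axis.

C is a rectangular door frame: two vertical jambs of 76×126 mm section, 1956 mm tall, with a clear opening 835 mm wide between their inner faces. A header 96 mm tall and 126 mm deep lies on top of the jambs and spans the full outside width.

The spool is on the floor beside the table on its +x side. The door frame is on top of the table.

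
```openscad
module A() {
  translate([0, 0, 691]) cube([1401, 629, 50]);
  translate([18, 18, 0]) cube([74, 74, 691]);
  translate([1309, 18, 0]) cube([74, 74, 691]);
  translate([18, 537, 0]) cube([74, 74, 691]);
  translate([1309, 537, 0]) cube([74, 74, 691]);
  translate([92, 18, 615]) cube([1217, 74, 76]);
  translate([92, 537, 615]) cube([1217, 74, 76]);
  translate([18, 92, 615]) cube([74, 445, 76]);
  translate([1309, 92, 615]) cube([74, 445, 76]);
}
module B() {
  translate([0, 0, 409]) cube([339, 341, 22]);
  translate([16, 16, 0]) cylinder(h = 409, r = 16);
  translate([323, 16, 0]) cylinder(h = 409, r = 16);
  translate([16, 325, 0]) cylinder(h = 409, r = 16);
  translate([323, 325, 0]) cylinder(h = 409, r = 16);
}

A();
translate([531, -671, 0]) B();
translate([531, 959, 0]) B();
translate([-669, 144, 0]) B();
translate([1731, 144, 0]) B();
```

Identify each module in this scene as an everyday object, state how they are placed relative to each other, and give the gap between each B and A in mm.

Each stool's nearest face is 330 mm from the table's bounding box.

A is a table. B is a stool. Four stools sit around the table at the −y, +y, −x, +x sides. The gap between each stool and the table is 330 mm.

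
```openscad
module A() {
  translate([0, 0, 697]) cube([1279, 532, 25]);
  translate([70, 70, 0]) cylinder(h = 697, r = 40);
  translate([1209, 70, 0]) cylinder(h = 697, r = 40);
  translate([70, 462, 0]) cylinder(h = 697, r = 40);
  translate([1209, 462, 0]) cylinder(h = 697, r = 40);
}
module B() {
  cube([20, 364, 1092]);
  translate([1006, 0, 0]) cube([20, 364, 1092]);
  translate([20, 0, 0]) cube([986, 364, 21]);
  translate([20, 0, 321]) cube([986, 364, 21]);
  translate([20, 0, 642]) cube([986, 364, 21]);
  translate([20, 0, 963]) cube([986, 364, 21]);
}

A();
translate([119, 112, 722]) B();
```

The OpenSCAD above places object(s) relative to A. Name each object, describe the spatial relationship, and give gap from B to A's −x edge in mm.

The bookshelf's min-x is at 119; the table's min-x is 0; gap = 119 mm.

A is a table. B is a bookshelf. The bookshelf is on top of the table. The gap from the bookshelf to the table's −x edge is 119 mm.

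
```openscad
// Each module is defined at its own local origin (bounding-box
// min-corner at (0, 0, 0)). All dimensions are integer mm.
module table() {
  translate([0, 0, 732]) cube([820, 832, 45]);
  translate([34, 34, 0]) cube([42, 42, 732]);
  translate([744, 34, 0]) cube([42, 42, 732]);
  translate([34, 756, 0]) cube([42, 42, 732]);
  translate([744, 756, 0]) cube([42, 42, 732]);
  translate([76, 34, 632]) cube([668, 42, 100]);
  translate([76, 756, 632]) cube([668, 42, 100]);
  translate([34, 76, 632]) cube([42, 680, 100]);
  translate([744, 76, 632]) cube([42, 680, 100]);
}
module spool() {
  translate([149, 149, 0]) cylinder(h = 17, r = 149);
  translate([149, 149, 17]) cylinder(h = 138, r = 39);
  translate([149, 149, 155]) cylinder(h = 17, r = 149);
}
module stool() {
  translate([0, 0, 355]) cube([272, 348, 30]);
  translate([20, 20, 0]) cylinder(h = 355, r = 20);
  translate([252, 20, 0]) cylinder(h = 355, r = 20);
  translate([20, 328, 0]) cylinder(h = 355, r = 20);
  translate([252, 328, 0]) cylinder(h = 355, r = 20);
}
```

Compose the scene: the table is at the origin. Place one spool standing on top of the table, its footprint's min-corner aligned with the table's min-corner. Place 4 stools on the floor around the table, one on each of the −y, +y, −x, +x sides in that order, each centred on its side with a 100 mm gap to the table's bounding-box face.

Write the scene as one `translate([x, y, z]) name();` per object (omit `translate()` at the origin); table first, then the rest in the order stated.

table();
translate([0, 0, 777]) spool();
translate([274, -448, 0]) stool();
translate([274, 932, 0]) stool();
translate([-372, 242, 0]) stool();
translate([920, 242, 0]) stool();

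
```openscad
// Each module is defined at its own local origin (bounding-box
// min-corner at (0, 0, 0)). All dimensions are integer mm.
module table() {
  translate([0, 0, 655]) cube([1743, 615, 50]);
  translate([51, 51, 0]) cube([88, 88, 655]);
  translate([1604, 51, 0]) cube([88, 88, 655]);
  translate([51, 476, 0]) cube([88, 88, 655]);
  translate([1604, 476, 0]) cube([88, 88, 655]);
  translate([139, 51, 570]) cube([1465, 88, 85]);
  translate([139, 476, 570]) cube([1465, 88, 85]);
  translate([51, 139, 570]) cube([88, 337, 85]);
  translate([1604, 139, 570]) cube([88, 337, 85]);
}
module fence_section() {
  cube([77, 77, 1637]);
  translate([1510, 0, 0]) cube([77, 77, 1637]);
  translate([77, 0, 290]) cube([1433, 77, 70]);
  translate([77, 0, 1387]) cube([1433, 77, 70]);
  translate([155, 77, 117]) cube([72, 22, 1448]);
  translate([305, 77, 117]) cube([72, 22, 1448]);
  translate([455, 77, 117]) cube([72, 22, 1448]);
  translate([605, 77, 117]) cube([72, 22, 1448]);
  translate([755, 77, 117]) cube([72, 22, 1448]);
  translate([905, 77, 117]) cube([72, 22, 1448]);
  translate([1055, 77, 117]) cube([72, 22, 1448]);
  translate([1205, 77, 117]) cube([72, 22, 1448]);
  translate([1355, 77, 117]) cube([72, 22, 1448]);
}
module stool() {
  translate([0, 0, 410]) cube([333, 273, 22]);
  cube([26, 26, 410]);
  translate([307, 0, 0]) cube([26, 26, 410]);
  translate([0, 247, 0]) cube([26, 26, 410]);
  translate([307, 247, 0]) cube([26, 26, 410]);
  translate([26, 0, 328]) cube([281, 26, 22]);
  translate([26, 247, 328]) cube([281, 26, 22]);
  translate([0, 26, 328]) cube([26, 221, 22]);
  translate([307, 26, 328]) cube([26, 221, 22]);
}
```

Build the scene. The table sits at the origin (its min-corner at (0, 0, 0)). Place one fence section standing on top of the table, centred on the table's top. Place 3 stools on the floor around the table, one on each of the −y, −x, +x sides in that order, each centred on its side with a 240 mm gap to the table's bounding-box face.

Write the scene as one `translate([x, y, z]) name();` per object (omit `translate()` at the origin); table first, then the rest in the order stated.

table();
translate([78, 258, 705]) fence_section();
translate([705, -513, 0]) stool();
translate([-573, 171, 0]) stool();
translate([1983, 171, 0]) stool();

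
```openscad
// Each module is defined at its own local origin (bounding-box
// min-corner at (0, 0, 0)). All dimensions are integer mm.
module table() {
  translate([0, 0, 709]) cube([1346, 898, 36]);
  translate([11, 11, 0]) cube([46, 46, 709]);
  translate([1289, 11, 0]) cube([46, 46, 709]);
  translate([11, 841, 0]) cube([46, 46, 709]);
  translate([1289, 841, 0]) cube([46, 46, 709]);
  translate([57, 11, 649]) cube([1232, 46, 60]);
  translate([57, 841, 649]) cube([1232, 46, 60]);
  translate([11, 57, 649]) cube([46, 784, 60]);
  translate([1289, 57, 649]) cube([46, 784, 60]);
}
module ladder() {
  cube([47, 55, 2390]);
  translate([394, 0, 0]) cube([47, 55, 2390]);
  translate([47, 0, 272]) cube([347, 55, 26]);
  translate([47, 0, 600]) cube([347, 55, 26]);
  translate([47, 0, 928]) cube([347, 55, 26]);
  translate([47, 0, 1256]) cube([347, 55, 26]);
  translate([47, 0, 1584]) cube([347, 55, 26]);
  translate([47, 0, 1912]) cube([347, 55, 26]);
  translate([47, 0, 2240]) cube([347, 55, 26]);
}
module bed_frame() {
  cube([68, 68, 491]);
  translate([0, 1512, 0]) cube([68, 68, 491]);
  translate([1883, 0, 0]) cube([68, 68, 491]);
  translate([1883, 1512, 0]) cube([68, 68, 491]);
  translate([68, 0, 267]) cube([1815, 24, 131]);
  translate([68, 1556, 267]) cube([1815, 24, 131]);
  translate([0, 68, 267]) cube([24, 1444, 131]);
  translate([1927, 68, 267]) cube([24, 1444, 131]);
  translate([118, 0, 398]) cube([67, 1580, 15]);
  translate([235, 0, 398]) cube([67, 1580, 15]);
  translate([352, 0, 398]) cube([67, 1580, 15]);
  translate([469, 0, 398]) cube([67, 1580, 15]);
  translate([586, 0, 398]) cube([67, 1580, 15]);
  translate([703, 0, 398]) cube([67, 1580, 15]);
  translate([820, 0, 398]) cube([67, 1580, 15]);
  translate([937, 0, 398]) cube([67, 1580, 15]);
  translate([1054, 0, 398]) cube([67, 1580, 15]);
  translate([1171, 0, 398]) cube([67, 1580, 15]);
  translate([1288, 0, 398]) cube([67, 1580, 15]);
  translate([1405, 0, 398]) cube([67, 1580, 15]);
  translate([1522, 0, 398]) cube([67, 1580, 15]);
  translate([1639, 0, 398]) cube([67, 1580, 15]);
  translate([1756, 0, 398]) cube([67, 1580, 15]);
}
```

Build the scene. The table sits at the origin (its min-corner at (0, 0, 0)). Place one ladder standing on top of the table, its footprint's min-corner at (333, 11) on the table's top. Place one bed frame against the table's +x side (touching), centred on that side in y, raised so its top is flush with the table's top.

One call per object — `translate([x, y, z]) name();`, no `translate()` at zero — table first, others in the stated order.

table();
translate([333, 11, 745]) ladder();
translate([1346, -341, 254]) bed_frame();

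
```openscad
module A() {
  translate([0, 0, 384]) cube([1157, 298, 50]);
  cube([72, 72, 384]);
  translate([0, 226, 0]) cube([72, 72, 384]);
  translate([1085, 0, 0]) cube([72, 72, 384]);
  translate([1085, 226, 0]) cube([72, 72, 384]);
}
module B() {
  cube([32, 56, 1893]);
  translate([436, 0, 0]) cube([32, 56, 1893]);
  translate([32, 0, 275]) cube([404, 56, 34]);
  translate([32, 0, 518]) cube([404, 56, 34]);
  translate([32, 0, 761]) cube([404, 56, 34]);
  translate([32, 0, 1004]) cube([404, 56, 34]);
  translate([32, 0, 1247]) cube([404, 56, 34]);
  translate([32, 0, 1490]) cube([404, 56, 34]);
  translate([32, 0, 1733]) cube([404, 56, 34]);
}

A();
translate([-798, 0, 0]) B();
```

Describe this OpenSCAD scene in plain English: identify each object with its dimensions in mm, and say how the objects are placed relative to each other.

A is a bench: a 1157×298 mm seat slab, 50 mm thick, top at z = 434 mm, on four 72×72 mm square legs flush with the seat corners and standing on z = 0.

B is a straight ladder. Two 32×56 mm vertical rails, 1893 mm tall, stand 468 mm apart (outside-to-outside) with their front faces coplanar on the −y side. 7 rungs, each 56 mm deep and 34 mm tall, span between the inner faces of the rails, front faces flush with the rails. The lowest rung's underside is at z = 275 mm and rungs are spaced 243 mm apart (underside to underside).

The ladder is on the floor beside the bench on its −x side.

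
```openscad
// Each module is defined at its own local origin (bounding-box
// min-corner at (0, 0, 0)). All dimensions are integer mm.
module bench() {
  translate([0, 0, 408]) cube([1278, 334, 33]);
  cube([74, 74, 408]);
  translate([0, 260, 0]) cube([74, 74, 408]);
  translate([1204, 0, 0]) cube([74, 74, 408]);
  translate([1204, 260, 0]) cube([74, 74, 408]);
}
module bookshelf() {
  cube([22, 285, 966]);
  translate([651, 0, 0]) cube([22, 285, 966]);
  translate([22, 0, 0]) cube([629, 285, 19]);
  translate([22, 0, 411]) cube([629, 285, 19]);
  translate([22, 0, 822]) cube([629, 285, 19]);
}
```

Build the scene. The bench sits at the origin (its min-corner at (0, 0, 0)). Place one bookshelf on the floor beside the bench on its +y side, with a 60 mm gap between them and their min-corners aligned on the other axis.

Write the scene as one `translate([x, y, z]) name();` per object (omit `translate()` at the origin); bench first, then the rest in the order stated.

bench();
translate([0, 394, 0]) bookshelf();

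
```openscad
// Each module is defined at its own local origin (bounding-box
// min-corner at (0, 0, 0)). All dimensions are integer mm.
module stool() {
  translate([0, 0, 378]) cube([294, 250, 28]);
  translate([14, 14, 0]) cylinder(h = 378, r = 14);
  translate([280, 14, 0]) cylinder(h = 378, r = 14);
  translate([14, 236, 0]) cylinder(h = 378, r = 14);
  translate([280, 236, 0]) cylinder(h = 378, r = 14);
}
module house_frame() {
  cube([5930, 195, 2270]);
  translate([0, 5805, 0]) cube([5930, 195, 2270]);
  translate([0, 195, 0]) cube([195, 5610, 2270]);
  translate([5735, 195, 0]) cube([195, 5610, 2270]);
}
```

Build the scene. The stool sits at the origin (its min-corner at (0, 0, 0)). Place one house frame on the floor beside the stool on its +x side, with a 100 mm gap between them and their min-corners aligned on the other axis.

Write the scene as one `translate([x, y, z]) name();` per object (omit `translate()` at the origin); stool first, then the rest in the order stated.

stool();
translate([394, 0, 0]) house_frame();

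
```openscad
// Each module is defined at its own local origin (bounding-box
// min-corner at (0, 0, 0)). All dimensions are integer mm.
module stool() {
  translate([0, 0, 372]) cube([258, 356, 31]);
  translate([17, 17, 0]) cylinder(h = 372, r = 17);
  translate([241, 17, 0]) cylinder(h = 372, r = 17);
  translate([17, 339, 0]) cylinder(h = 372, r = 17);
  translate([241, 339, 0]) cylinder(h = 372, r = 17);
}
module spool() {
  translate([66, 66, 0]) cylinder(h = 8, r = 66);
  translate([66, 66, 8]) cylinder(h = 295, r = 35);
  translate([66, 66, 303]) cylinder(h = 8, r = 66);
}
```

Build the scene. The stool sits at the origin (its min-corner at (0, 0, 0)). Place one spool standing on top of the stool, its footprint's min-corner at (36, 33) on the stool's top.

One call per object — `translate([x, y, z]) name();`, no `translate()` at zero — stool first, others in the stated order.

stool();
translate([36, 33, 403]) spool();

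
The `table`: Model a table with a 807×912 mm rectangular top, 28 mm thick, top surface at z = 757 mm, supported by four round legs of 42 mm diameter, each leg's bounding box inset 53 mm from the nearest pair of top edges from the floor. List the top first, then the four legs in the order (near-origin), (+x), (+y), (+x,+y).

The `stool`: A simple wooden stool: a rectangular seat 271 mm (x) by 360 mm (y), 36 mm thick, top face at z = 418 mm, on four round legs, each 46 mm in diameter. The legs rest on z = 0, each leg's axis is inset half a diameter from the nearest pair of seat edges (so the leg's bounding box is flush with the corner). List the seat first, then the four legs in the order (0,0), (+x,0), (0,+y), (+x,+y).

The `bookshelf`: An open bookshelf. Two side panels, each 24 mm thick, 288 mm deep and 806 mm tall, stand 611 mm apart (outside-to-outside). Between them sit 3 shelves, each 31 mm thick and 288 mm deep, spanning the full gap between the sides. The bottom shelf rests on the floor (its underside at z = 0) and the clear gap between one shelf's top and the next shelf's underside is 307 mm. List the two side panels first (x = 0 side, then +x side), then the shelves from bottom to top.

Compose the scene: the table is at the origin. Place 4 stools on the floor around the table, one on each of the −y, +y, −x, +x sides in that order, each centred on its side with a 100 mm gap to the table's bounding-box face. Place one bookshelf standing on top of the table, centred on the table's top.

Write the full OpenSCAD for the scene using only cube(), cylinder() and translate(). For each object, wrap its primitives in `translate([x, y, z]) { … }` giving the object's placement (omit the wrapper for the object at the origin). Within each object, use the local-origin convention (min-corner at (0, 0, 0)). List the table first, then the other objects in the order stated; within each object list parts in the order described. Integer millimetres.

translate([0, 0, 729]) cube([807, 912, 28]);
translate([74, 74, 0]) cylinder(h = 729, r = 21);
translate([733, 74, 0]) cylinder(h = 729, r = 21);
translate([74, 838, 0]) cylinder(h = 729, r = 21);
translate([733, 838, 0]) cylinder(h = 729, r = 21);
translate([268, -460, 0]) {
  translate([0, 0, 382]) cube([271, 360, 36]);
  translate([23, 23, 0]) cylinder(h = 382, r = 23);
  translate([248, 23, 0]) cylinder(h = 382, r = 23);
  translate([23, 337, 0]) cylinder(h = 382, r = 23);
  translate([248, 337, 0]) cylinder(h = 382, r = 23);
}
translate([268, 1012, 0]) {
  translate([0, 0, 382]) cube([271, 360, 36]);
  translate([23, 23, 0]) cylinder(h = 382, r = 23);
  translate([248, 23, 0]) cylinder(h = 382, r = 23);
  translate([23, 337, 0]) cylinder(h = 382, r = 23);
  translate([248, 337, 0]) cylinder(h = 382, r = 23);
}
translate([-371, 276, 0]) {
  translate([0, 0, 382]) cube([271, 360, 36]);
  translate([23, 23, 0]) cylinder(h = 382, r = 23);
  translate([248, 23, 0]) cylinder(h = 382, r = 23);
  translate([23, 337, 0]) cylinder(h = 382, r = 23);
  translate([248, 337, 0]) cylinder(h = 382, r = 23);
}
translate([907, 276, 0]) {
  translate([0, 0, 382]) cube([271, 360, 36]);
  translate([23, 23, 0]) cylinder(h = 382, r = 23);
  translate([248, 23, 0]) cylinder(h = 382, r = 23);
  translate([23, 337, 0]) cylinder(h = 382, r = 23);
  translate([248, 337, 0]) cylinder(h = 382, r = 23);
}
translate([98, 312, 757]) {
  cube([24, 288, 806]);
  translate([587, 0, 0]) cube([24, 288, 806]);
  translate([24, 0, 0]) cube([563, 288, 31]);
  translate([24, 0, 338]) cube([563, 288, 31]);
  translate([24, 0, 676]) cube([563, 288, 31]);
}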